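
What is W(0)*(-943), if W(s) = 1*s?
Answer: 0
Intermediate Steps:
W(s) = s
W(0)*(-943) = 0*(-943) = 0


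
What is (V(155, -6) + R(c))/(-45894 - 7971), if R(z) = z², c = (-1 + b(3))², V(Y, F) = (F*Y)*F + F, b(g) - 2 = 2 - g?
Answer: -1858/17955 ≈ -0.10348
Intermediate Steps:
b(g) = 4 - g (b(g) = 2 + (2 - g) = 4 - g)
V(Y, F) = F + Y*F² (V(Y, F) = Y*F² + F = F + Y*F²)
c = 0 (c = (-1 + (4 - 1*3))² = (-1 + (4 - 3))² = (-1 + 1)² = 0² = 0)
(V(155, -6) + R(c))/(-45894 - 7971) = (-6*(1 - 6*155) + 0²)/(-45894 - 7971) = (-6*(1 - 930) + 0)/(-53865) = (-6*(-929) + 0)*(-1/53865) = (5574 + 0)*(-1/53865) = 5574*(-1/53865) = -1858/17955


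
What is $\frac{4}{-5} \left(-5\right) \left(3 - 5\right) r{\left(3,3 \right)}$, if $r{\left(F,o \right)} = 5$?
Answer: $-40$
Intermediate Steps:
$\frac{4}{-5} \left(-5\right) \left(3 - 5\right) r{\left(3,3 \right)} = \frac{4}{-5} \left(-5\right) \left(3 - 5\right) 5 = 4 \left(- \frac{1}{5}\right) \left(-5\right) \left(\left(-2\right) 5\right) = \left(- \frac{4}{5}\right) \left(-5\right) \left(-10\right) = 4 \left(-10\right) = -40$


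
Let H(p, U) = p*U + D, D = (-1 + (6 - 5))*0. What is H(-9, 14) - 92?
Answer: -218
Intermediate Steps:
D = 0 (D = (-1 + 1)*0 = 0*0 = 0)
H(p, U) = U*p (H(p, U) = p*U + 0 = U*p + 0 = U*p)
H(-9, 14) - 92 = 14*(-9) - 92 = -126 - 92 = -218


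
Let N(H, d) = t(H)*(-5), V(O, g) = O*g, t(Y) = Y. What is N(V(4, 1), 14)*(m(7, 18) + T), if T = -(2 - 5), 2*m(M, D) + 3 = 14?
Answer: -170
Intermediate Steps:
N(H, d) = -5*H (N(H, d) = H*(-5) = -5*H)
m(M, D) = 11/2 (m(M, D) = -3/2 + (1/2)*14 = -3/2 + 7 = 11/2)
T = 3 (T = -1*(-3) = 3)
N(V(4, 1), 14)*(m(7, 18) + T) = (-20)*(11/2 + 3) = -5*4*(17/2) = -20*17/2 = -170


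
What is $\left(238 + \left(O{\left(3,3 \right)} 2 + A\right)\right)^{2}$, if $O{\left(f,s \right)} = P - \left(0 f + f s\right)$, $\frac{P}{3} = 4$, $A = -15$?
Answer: $52441$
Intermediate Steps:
$P = 12$ ($P = 3 \cdot 4 = 12$)
$O{\left(f,s \right)} = 12 - f s$ ($O{\left(f,s \right)} = 12 - \left(0 f + f s\right) = 12 - \left(0 + f s\right) = 12 - f s$)
$\left(238 + \left(O{\left(3,3 \right)} 2 + A\right)\right)^{2} = \left(238 - \left(15 - \left(12 - 3 \cdot 3\right) 2\right)\right)^{2} = \left(238 - \left(15 - \left(12 - 9\right) 2\right)\right)^{2} = \left(238 + \left(3 \cdot 2 - 15\right)\right)^{2} = \left(238 + \left(6 - 15\right)\right)^{2} = \left(238 - 9\right)^{2} = 229^{2} = 52441$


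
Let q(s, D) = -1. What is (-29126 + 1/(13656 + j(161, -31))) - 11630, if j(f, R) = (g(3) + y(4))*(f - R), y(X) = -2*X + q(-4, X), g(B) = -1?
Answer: -478312415/11736 ≈ -40756.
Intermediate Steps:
y(X) = -1 - 2*X (y(X) = -2*X - 1 = -1 - 2*X)
j(f, R) = -10*f + 10*R (j(f, R) = (-1 + (-1 - 2*4))*(f - R) = (-1 + (-1 - 8))*(f - R) = (-1 - 9)*(f - R) = -10*(f - R) = -10*f + 10*R)
(-29126 + 1/(13656 + j(161, -31))) - 11630 = (-29126 + 1/(13656 + (-10*161 + 10*(-31)))) - 11630 = (-29126 + 1/(13656 + (-1610 - 310))) - 11630 = (-29126 + 1/(13656 - 1920)) - 11630 = (-29126 + 1/11736) - 11630 = -341822735/11736 - 11630 = -478312415/11736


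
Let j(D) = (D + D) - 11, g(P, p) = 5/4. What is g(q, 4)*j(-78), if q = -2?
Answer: -835/4 ≈ -208.75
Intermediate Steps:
g(P, p) = 5/4 (g(P, p) = 5*(¼) = 5/4)
j(D) = -11 + 2*D (j(D) = 2*D - 11 = -11 + 2*D)
g(q, 4)*j(-78) = 5*(-11 + 2*(-78))/4 = 5*(-11 - 156)/4 = (5/4)*(-167) = -835/4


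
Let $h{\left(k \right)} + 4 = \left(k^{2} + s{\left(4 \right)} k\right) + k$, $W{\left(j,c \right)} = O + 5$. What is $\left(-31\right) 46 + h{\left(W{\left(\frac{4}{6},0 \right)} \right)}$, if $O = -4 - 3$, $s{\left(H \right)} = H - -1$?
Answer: $-1438$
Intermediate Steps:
$s{\left(H \right)} = 1 + H$ ($s{\left(H \right)} = H + 1 = 1 + H$)
$O = -7$
$W{\left(j,c \right)} = -2$ ($W{\left(j,c \right)} = -7 + 5 = -2$)
$h{\left(k \right)} = -4 + k^{2} + 6 k$ ($h{\left(k \right)} = -4 + \left(\left(k^{2} + \left(1 + 4\right) k\right) + k\right) = -4 + \left(\left(k^{2} + 5 k\right) + k\right) = -4 + \left(k^{2} + 6 k\right) = -4 + k^{2} + 6 k$)
$\left(-31\right) 46 + h{\left(W{\left(\frac{4}{6},0 \right)} \right)} = \left(-31\right) 46 + \left(-4 + \left(-2\right)^{2} + 6 \left(-2\right)\right) = -1426 - 12 = -1438$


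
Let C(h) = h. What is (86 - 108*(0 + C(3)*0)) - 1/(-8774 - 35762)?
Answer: 3830097/44536 ≈ 86.000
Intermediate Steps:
(86 - 108*(0 + C(3)*0)) - 1/(-8774 - 35762) = (86 - 108*(0 + 3*0)) - 1/(-8774 - 35762) = (86 - 108*(0 + 0)) - 1/(-44536) = (86 - 108*0) - 1*(-1/44536) = (86 + 0) + 1/44536 = 86 + 1/44536 = 3830097/44536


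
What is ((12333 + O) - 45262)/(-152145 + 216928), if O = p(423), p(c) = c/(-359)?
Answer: -11821934/23257097 ≈ -0.50832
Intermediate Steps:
p(c) = -c/359 (p(c) = c*(-1/359) = -c/359)
O = -423/359 (O = -1/359*423 = -423/359 ≈ -1.1783)
((12333 + O) - 45262)/(-152145 + 216928) = ((12333 - 423/359) - 45262)/(-152145 + 216928) = (4427124/359 - 45262)/64783 = -11821934/359*1/64783 = -11821934/23257097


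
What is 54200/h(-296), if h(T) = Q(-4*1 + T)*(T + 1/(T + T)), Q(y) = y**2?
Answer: -80216/39427425 ≈ -0.0020345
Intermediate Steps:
h(T) = (-4 + T)**2*(T + 1/(2*T)) (h(T) = (-4*1 + T)**2*(T + 1/(T + T)) = (-4 + T)**2*(T + 1/(2*T)))
54200/h(-296) = 54200/(((-4 - 296)**2*(1/2 + (-296)**2)/(-296))) = 54200/((-1/296*(-300)**2*(1/2 + 87616))) = 54200/((-1/296*90000*175233/2)) = 54200/(-985685625/37) = 54200*(-37/985685625) = -80216/39427425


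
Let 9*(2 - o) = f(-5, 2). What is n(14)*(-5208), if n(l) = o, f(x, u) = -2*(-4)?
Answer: -17360/3 ≈ -5786.7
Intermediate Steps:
f(x, u) = 8
o = 10/9 (o = 2 - ⅑*8 = 2 - 8/9 = 10/9 ≈ 1.1111)
n(l) = 10/9
n(14)*(-5208) = (10/9)*(-5208) = -17360/3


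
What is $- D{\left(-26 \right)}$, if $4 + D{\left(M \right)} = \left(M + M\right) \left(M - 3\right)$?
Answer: $-1504$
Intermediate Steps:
$D{\left(M \right)} = -4 + 2 M \left(-3 + M\right)$ ($D{\left(M \right)} = -4 + \left(M + M\right) \left(M - 3\right) = -4 + 2 M \left(-3 + M\right)$)
$- D{\left(-26 \right)} = - (-4 - -156 + 2 \left(-26\right)^{2}) = - (-4 + 156 + 2 \cdot 676) = - (-4 + 156 + 1352) = \left(-1\right) 1504 = -1504$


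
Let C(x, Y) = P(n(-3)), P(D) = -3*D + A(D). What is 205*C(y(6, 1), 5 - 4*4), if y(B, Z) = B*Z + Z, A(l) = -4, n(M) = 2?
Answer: -2050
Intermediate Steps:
y(B, Z) = Z + B*Z
P(D) = -4 - 3*D (P(D) = -3*D - 4 = -4 - 3*D)
C(x, Y) = -10 (C(x, Y) = -4 - 3*2 = -4 - 6 = -10)
205*C(y(6, 1), 5 - 4*4) = 205*(-10) = -2050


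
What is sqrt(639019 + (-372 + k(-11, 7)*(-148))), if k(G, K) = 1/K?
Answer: 3*sqrt(3476963)/7 ≈ 799.14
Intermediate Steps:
sqrt(639019 + (-372 + k(-11, 7)*(-148))) = sqrt(639019 + (-372 - 148/7)) = sqrt(639019 - 2752/7) = sqrt(4470381/7) = 3*sqrt(3476963)/7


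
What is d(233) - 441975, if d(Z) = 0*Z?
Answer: -441975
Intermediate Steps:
d(Z) = 0
d(233) - 441975 = 0 - 441975 = -441975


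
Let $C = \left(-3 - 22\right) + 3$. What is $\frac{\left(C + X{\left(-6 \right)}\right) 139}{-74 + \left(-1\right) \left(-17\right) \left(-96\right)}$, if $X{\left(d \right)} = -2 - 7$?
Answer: $\frac{4309}{1706} \approx 2.5258$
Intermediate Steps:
$C = -22$ ($C = -25 + 3 = -22$)
$X{\left(d \right)} = -9$ ($X{\left(d \right)} = -2 - 7 = -9$)
$\frac{\left(C + X{\left(-6 \right)}\right) 139}{-74 + \left(-1\right) \left(-17\right) \left(-96\right)} = \frac{\left(-22 - 9\right) 139}{-74 + \left(-1\right) \left(-17\right) \left(-96\right)} = \frac{\left(-31\right) 139}{-74 + 17 \left(-96\right)} = - \frac{4309}{-74 - 1632} = - \frac{4309}{-1706} = \left(-4309\right) \left(- \frac{1}{1706}\right) = \frac{4309}{1706}$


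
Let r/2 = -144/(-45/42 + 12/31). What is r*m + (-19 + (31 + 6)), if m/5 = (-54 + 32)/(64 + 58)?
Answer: -66146/183 ≈ -361.45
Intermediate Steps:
m = -55/61 (m = 5*((-54 + 32)/(64 + 58)) = 5*(-22/122) = 5*(-22*1/122) = 5*(-11/61) = -55/61 ≈ -0.90164)
r = 13888/33 (r = 2*(-144/(-45/42 + 12/31)) = 2*(-144/(-45*1/42 + 12*(1/31))) = 2*(-144/(-15/14 + 12/31)) = 2*(-144/(-297/434)) = 2*(-144*(-434/297)) = 2*(6944/33) = 13888/33 ≈ 420.85)
r*m + (-19 + (31 + 6)) = (13888/33)*(-55/61) + (-19 + (31 + 6)) = -69440/183 + (-19 + 37) = -69440/183 + 18 = -66146/183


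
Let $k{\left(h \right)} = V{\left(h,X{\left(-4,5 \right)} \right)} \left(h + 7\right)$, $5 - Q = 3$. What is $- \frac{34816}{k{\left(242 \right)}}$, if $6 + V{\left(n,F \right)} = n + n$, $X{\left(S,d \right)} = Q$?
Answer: $- \frac{17408}{59511} \approx -0.29252$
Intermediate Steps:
$Q = 2$ ($Q = 5 - 3 = 2$)
$X{\left(S,d \right)} = 2$
$V{\left(n,F \right)} = -6 + 2 n$ ($V{\left(n,F \right)} = -6 + \left(n + n\right) = -6 + 2 n$)
$k{\left(h \right)} = \left(-6 + 2 h\right) \left(7 + h\right)$ ($k{\left(h \right)} = \left(-6 + 2 h\right) \left(h + 7\right) = \left(-6 + 2 h\right) \left(7 + h\right)$)
$- \frac{34816}{k{\left(242 \right)}} = - \frac{34816}{2 \left(-3 + 242\right) \left(7 + 242\right)} = - \frac{34816}{2 \cdot 239 \cdot 249} = - \frac{34816}{119022} = \left(-34816\right) \frac{1}{119022} = - \frac{17408}{59511}$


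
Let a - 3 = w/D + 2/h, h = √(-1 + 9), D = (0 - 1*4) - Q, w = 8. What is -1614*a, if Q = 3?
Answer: -20982/7 - 807*√2 ≈ -4138.7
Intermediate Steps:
D = -7 (D = (0 - 1*4) - 1*3 = (0 - 4) - 3 = -4 - 3 = -7)
h = 2*√2 (h = √8 = 2*√2 ≈ 2.8284)
a = 13/7 + √2/2 (a = 3 + (8/(-7) + 2/((2*√2))) = 3 + (8*(-⅐) + 2*(√2/4)) = 3 + (-8/7 + √2/2) = 13/7 + √2/2 ≈ 2.5643)
-1614*a = -1614*(13/7 + √2/2) = -20982/7 - 807*√2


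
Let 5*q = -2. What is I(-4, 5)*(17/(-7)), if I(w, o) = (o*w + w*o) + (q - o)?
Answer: 3859/35 ≈ 110.26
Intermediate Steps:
q = -⅖ (q = (⅕)*(-2) = -⅖ ≈ -0.40000)
I(w, o) = -⅖ - o + 2*o*w (I(w, o) = (o*w + w*o) + (-⅖ - o) = (o*w + o*w) + (-⅖ - o) = 2*o*w + (-⅖ - o) = -⅖ - o + 2*o*w)
I(-4, 5)*(17/(-7)) = (-⅖ - 1*5 + 2*5*(-4))*(17/(-7)) = (-⅖ - 5 - 40)*(17*(-⅐)) = -227/5*(-17/7) = 3859/35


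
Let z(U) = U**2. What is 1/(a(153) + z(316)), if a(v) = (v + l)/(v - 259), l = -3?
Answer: 53/5292293 ≈ 1.0015e-5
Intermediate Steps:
a(v) = (-3 + v)/(-259 + v) (a(v) = (v - 3)/(v - 259) = (-3 + v)/(-259 + v))
1/(a(153) + z(316)) = 1/((-3 + 153)/(-259 + 153) + 316**2) = 1/(150/(-106) + 99856) = 1/(-1/106*150 + 99856) = 1/(-75/53 + 99856) = 1/(5292293/53) = 53/5292293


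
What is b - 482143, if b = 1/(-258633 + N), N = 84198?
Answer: -84102614206/174435 ≈ -4.8214e+5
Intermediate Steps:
b = -1/174435 (b = 1/(-258633 + 84198) = 1/(-174435) = -1/174435 ≈ -5.7328e-6)
b - 482143 = -1/174435 - 482143 = -84102614206/174435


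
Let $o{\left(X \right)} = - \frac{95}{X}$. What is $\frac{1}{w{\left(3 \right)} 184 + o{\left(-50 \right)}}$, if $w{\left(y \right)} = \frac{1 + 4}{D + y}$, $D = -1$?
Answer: $\frac{10}{4619} \approx 0.002165$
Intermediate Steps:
$w{\left(y \right)} = \frac{5}{-1 + y}$ ($w{\left(y \right)} = \frac{1 + 4}{-1 + y} = \frac{5}{-1 + y}$)
$\frac{1}{w{\left(3 \right)} 184 + o{\left(-50 \right)}} = \frac{1}{\frac{5}{-1 + 3} \cdot 184 - \frac{95}{-50}} = \frac{1}{\frac{5}{2} \cdot 184 - - \frac{19}{10}} = \frac{1}{5 \cdot \frac{1}{2} \cdot 184 + \frac{19}{10}} = \frac{1}{\frac{5}{2} \cdot 184 + \frac{19}{10}} = \frac{1}{460 + \frac{19}{10}} = \frac{1}{\frac{4619}{10}} = \frac{10}{4619}$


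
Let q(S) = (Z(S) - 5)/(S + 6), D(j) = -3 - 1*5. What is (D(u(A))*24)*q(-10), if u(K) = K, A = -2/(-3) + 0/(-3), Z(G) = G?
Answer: -720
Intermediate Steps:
A = ⅔ (A = -2*(-⅓) + 0*(-⅓) = ⅔ + 0 = ⅔ ≈ 0.66667)
D(j) = -8 (D(j) = -3 - 5 = -8)
q(S) = (-5 + S)/(6 + S) (q(S) = (S - 5)/(S + 6) = (-5 + S)/(6 + S))
(D(u(A))*24)*q(-10) = (-8*24)*((-5 - 10)/(6 - 10)) = -192*(-15)/(-4) = -(-48)*(-15) = -192*15/4 = -720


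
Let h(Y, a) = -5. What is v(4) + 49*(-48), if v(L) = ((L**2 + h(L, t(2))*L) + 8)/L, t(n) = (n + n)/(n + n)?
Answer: -2351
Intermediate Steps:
t(n) = 1 (t(n) = (2*n)/((2*n)) = (2*n)*(1/(2*n)) = 1)
v(L) = (8 + L**2 - 5*L)/L (v(L) = ((L**2 - 5*L) + 8)/L = (8 + L**2 - 5*L)/L)
v(4) + 49*(-48) = (-5 + 4 + 8/4) + 49*(-48) = (-5 + 4 + 8*(1/4)) - 2352 = (-5 + 4 + 2) - 2352 = 1 - 2352 = -2351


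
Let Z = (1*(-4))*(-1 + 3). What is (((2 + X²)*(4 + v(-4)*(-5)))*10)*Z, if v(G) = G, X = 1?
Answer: -5760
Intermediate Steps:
Z = -8 (Z = -4*2 = -8)
(((2 + X²)*(4 + v(-4)*(-5)))*10)*Z = (((2 + 1²)*(4 - 4*(-5)))*10)*(-8) = (((2 + 1)*(4 + 20))*10)*(-8) = ((3*24)*10)*(-8) = (72*10)*(-8) = 720*(-8) = -5760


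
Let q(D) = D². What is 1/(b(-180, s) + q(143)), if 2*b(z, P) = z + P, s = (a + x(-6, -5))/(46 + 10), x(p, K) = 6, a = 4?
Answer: 56/1140109 ≈ 4.9118e-5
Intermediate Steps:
s = 5/28 (s = (4 + 6)/(46 + 10) = 10/56 = 10*(1/56) = 5/28 ≈ 0.17857)
b(z, P) = P/2 + z/2 (b(z, P) = (z + P)/2 = (P + z)/2 = P/2 + z/2)
1/(b(-180, s) + q(143)) = 1/(((½)*(5/28) + (½)*(-180)) + 143²) = 1/((5/56 - 90) + 20449) = 1/(-5035/56 + 20449) = 1/(1140109/56) = 56/1140109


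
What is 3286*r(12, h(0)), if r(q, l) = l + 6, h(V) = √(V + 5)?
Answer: 19716 + 3286*√5 ≈ 27064.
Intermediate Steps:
h(V) = √(5 + V)
r(q, l) = 6 + l
3286*r(12, h(0)) = 3286*(6 + √(5 + 0)) = 3286*(6 + √5) = 19716 + 3286*√5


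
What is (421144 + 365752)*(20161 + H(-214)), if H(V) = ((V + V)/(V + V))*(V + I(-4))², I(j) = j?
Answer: 53261055760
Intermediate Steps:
H(V) = (-4 + V)² (H(V) = ((V + V)/(V + V))*(V - 4)² = ((2*V)/((2*V)))*(-4 + V)² = ((2*V)*(1/(2*V)))*(-4 + V)² = 1*(-4 + V)² = (-4 + V)²)
(421144 + 365752)*(20161 + H(-214)) = (421144 + 365752)*(20161 + (-4 - 214)²) = 786896*(20161 + (-218)²) = 786896*(20161 + 47524) = 786896*67685 = 53261055760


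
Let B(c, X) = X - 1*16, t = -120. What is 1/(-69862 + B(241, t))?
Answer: -1/69998 ≈ -1.4286e-5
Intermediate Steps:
B(c, X) = -16 + X (B(c, X) = X - 16 = -16 + X)
1/(-69862 + B(241, t)) = 1/(-69862 + (-16 - 120)) = 1/(-69862 - 136) = 1/(-69998) = -1/69998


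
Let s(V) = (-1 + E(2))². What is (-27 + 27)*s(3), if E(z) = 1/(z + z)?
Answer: 0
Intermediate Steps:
E(z) = 1/(2*z)
s(V) = 9/16 (s(V) = (-1 + (½)/2)² = (-1 + (½)*(½))² = (-1 + ¼)² = (-¾)² = 9/16)
(-27 + 27)*s(3) = (-27 + 27)*(9/16) = 0*(9/16) = 0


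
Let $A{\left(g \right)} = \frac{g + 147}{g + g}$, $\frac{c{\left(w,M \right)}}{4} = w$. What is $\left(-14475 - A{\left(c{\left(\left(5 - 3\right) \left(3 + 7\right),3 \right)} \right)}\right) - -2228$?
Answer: $- \frac{1959747}{160} \approx -12248.0$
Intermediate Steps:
$c{\left(w,M \right)} = 4 w$
$A{\left(g \right)} = \frac{147 + g}{2 g}$
$\left(-14475 - A{\left(c{\left(\left(5 - 3\right) \left(3 + 7\right),3 \right)} \right)}\right) - -2228 = \left(-14475 - \frac{147 + 4 \left(5 - 3\right) \left(3 + 7\right)}{2 \cdot 4 \left(5 - 3\right) \left(3 + 7\right)}\right) - -2228 = \left(-14475 - \frac{147 + 4 \cdot 2 \cdot 10}{2 \cdot 4 \cdot 2 \cdot 10}\right) + 2228 = \left(-14475 - \frac{147 + 4 \cdot 20}{2 \cdot 4 \cdot 20}\right) + 2228 = \left(-14475 - \frac{147 + 80}{2 \cdot 80}\right) + 2228 = \left(-14475 - \frac{1}{2} \cdot \frac{1}{80} \cdot 227\right) + 2228 = \left(-14475 - \frac{227}{160}\right) + 2228 = - \frac{2316227}{160} + 2228 = - \frac{1959747}{160}$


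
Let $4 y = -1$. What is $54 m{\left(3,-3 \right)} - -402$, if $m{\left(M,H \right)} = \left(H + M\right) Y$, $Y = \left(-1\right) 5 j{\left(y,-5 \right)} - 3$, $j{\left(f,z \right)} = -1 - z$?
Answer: $402$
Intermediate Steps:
$y = - \frac{1}{4}$ ($y = \frac{1}{4} \left(-1\right) = - \frac{1}{4} \approx -0.25$)
$Y = -23$ ($Y = \left(-1\right) 5 \left(-1 - -5\right) - 3 = - 5 \left(-1 + 5\right) - 3 = \left(-5\right) 4 - 3 = -20 - 3 = -23$)
$m{\left(M,H \right)} = - 23 H - 23 M$ ($m{\left(M,H \right)} = \left(H + M\right) \left(-23\right) = - 23 H - 23 M$)
$54 m{\left(3,-3 \right)} - -402 = 54 \left(\left(-23\right) \left(-3\right) - 69\right) - -402 = 54 \left(69 - 69\right) + 402 = 54 \cdot 0 + 402 = 0 + 402 = 402$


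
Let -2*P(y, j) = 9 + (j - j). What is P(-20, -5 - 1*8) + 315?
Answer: 621/2 ≈ 310.50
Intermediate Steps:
P(y, j) = -9/2 (P(y, j) = -(9 + (j - j))/2 = -(9 + 0)/2 = -½*9 = -9/2)
P(-20, -5 - 1*8) + 315 = -9/2 + 315 = 621/2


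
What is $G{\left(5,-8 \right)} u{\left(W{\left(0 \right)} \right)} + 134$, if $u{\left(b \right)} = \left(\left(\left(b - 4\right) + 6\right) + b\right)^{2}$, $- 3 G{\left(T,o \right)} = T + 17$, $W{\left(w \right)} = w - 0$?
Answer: $\frac{314}{3} \approx 104.67$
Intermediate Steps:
$W{\left(w \right)} = w$ ($W{\left(w \right)} = w + 0 = w$)
$G{\left(T,o \right)} = - \frac{17}{3} - \frac{T}{3}$ ($G{\left(T,o \right)} = - \frac{T + 17}{3} = - \frac{17 + T}{3} = - \frac{17}{3} - \frac{T}{3}$)
$u{\left(b \right)} = \left(2 + 2 b\right)^{2}$ ($u{\left(b \right)} = \left(\left(\left(-4 + b\right) + 6\right) + b\right)^{2} = \left(\left(2 + b\right) + b\right)^{2} = \left(2 + 2 b\right)^{2}$)
$G{\left(5,-8 \right)} u{\left(W{\left(0 \right)} \right)} + 134 = \left(- \frac{17}{3} - \frac{5}{3}\right) 4 \left(1 + 0\right)^{2} + 134 = \left(- \frac{17}{3} - \frac{5}{3}\right) 4 \cdot 1^{2} + 134 = - \frac{22 \cdot 4 \cdot 1}{3} + 134 = \left(- \frac{22}{3}\right) 4 + 134 = - \frac{88}{3} + 134 = \frac{314}{3}$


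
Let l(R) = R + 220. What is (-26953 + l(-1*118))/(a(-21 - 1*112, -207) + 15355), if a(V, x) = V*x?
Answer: -26851/42886 ≈ -0.62610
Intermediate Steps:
l(R) = 220 + R
(-26953 + l(-1*118))/(a(-21 - 1*112, -207) + 15355) = (-26953 + (220 - 1*118))/((-21 - 1*112)*(-207) + 15355) = (-26953 + (220 - 118))/((-21 - 112)*(-207) + 15355) = (-26953 + 102)/(-133*(-207) + 15355) = -26851/(27531 + 15355) = -26851/42886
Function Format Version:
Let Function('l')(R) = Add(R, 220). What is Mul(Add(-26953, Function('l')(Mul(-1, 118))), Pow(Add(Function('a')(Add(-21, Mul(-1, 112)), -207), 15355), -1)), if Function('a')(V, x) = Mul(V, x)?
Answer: Rational(-26851, 42886) ≈ -0.62610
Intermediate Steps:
Function('l')(R) = Add(220, R)
Mul(Add(-26953, Function('l')(Mul(-1, 118))), Pow(Add(Function('a')(Add(-21, Mul(-1, 112)), -207), 15355), -1)) = Mul(Add(-26953, Add(220, Mul(-1, 118))), Pow(Add(Mul(Add(-21, Mul(-1, 112)), -207), 15355), -1)) = Mul(Add(-26953, Add(220, -118)), Pow(Add(Mul(Add(-21, -112), -207), 15355), -1)) = Mul(Add(-26953, 102), Pow(Add(Mul(-133, -207), 15355), -1)) = Mul(-26851, Pow(Add(27531, 15355), -1)) = Mul(-26851, Pow(42886, -1)) = Mul(-26851, Rational(1, 42886)) = Rational(-26851, 42886)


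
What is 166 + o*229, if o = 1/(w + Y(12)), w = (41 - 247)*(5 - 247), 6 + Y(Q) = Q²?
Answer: 8298569/49990 ≈ 166.00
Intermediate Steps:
Y(Q) = -6 + Q²
w = 49852 (w = -206*(-242) = 49852)
o = 1/49990 (o = 1/(49852 + (-6 + 12²)) = 1/(49852 + (-6 + 144)) = 1/(49852 + 138) = 1/49990 ≈ 2.0004e-5)
166 + o*229 = 166 + (1/49990)*229 = 166 + 229/49990 = 8298569/49990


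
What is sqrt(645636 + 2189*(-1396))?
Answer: 4*I*sqrt(150638) ≈ 1552.5*I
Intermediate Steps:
sqrt(645636 + 2189*(-1396)) = sqrt(645636 - 3055844) = sqrt(-2410208) = 4*I*sqrt(150638)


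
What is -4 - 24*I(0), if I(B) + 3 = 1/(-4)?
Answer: 74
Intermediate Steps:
I(B) = -13/4 (I(B) = -3 + 1/(-4) = -3 - ¼ = -13/4)
-4 - 24*I(0) = -4 - 24*(-13/4) = -4 + 78 = 74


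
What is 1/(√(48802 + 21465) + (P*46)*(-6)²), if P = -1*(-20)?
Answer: 33120/1096864133 - √70267/1096864133 ≈ 2.9953e-5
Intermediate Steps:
P = 20
1/(√(48802 + 21465) + (P*46)*(-6)²) = 1/(√(48802 + 21465) + (20*46)*(-6)²) = 1/(√70267 + 920*36) = 1/(√70267 + 33120) = 1/(33120 + √70267)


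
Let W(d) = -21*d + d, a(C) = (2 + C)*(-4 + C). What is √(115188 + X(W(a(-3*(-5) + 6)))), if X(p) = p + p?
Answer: 2*√24887 ≈ 315.51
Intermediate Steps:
a(C) = (-4 + C)*(2 + C)
W(d) = -20*d
X(p) = 2*p
√(115188 + X(W(a(-3*(-5) + 6)))) = √(115188 + 2*(-20*(-8 + (-3*(-5) + 6)² - 2*(-3*(-5) + 6)))) = √(115188 + 2*(-20*(-8 + (15 + 6)² - 2*(15 + 6)))) = √(115188 + 2*(-20*(-8 + 21² - 2*21))) = √(115188 + 2*(-20*(-8 + 441 - 42))) = √(115188 + 2*(-20*391)) = √(115188 + 2*(-7820)) = √(115188 - 15640) = √99548 = 2*√24887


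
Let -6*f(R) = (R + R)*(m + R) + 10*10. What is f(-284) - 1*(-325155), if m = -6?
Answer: 297685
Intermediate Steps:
f(R) = -50/3 - R*(-6 + R)/3 (f(R) = -((R + R)*(-6 + R) + 10*10)/6 = -((2*R)*(-6 + R) + 100)/6 = -(2*R*(-6 + R) + 100)/6 = -(100 + 2*R*(-6 + R))/6 = -50/3 - R*(-6 + R)/3)
f(-284) - 1*(-325155) = (-50/3 + 2*(-284) - ⅓*(-284)²) - 1*(-325155) = (-50/3 - 568 - ⅓*80656) + 325155 = (-50/3 - 568 - 80656/3) + 325155 = -27470 + 325155 = 297685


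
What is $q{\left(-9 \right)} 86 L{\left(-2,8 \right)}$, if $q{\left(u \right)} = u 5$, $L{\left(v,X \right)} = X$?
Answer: $-30960$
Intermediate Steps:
$q{\left(u \right)} = 5 u$
$q{\left(-9 \right)} 86 L{\left(-2,8 \right)} = 5 \left(-9\right) 86 \cdot 8 = \left(-45\right) 86 \cdot 8 = \left(-3870\right) 8 = -30960$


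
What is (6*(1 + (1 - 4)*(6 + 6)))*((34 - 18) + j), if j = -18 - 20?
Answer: 4620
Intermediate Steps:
j = -38
(6*(1 + (1 - 4)*(6 + 6)))*((34 - 18) + j) = (6*(1 + (1 - 4)*(6 + 6)))*((34 - 18) - 38) = (6*(1 - 3*12))*(16 - 38) = (6*(1 - 36))*(-22) = (6*(-35))*(-22) = -210*(-22) = 4620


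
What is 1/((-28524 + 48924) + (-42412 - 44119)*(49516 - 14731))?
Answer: -1/3009960435 ≈ -3.3223e-10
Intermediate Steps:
1/((-28524 + 48924) + (-42412 - 44119)*(49516 - 14731)) = 1/(20400 - 86531*34785) = 1/(20400 - 3009980835) = 1/(-3009960435) = -1/3009960435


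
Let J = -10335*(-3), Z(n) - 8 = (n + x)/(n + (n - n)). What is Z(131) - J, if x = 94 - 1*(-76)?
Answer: -4060306/131 ≈ -30995.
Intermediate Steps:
x = 170 (x = 94 + 76 = 170)
Z(n) = 8 + (170 + n)/n (Z(n) = 8 + (n + 170)/(n + (n - n)) = 8 + (170 + n)/(n + 0) = 8 + (170 + n)/n)
J = 31005
Z(131) - J = (9 + 170/131) - 1*31005 = (9 + 170*(1/131)) - 31005 = (9 + 170/131) - 31005 = 1349/131 - 31005 = -4060306/131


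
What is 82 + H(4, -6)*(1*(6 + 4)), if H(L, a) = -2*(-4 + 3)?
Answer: 102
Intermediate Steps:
H(L, a) = 2 (H(L, a) = -2*(-1) = 2)
82 + H(4, -6)*(1*(6 + 4)) = 82 + 2*(1*(6 + 4)) = 82 + 2*(1*10) = 82 + 2*10 = 82 + 20 = 102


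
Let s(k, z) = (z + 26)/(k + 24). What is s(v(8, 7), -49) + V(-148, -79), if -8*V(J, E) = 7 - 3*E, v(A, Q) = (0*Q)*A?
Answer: -755/24 ≈ -31.458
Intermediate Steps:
v(A, Q) = 0 (v(A, Q) = 0*A = 0)
V(J, E) = -7/8 + 3*E/8 (V(J, E) = -(7 - 3*E)/8 = -7/8 + 3*E/8)
s(k, z) = (26 + z)/(24 + k)
s(v(8, 7), -49) + V(-148, -79) = (26 - 49)/(24 + 0) + (-7/8 + (3/8)*(-79)) = -23/24 + (-7/8 - 237/8) = (1/24)*(-23) - 61/2 = -23/24 - 61/2 = -755/24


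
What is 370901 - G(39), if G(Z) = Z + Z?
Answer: 370823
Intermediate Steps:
G(Z) = 2*Z
370901 - G(39) = 370901 - 2*39 = 370901 - 1*78 = 370901 - 78 = 370823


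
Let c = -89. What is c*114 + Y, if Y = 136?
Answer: -10010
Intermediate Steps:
c*114 + Y = -89*114 + 136 = -10146 + 136 = -10010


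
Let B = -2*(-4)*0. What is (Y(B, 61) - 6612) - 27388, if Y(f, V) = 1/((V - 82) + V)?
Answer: -1359999/40 ≈ -34000.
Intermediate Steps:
B = 0 (B = 8*0 = 0)
Y(f, V) = 1/(-82 + 2*V) (Y(f, V) = 1/((-82 + V) + V) = 1/(-82 + 2*V))
(Y(B, 61) - 6612) - 27388 = (1/(2*(-41 + 61)) - 6612) - 27388 = ((1/2)/20 - 6612) - 27388 = ((1/2)*(1/20) - 6612) - 27388 = (1/40 - 6612) - 27388 = -264479/40 - 27388 = -1359999/40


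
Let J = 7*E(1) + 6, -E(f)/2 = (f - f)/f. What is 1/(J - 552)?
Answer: -1/546 ≈ -0.0018315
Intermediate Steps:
E(f) = 0 (E(f) = -2*(f - f)/f = -0/f = -2*0 = 0)
J = 6 (J = 7*0 + 6 = 0 + 6 = 6)
1/(J - 552) = 1/(6 - 552) = 1/(-546) = -1/546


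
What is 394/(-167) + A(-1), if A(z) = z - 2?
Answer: -895/167 ≈ -5.3593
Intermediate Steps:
A(z) = -2 + z
394/(-167) + A(-1) = 394/(-167) + (-2 - 1) = 394*(-1/167) - 3 = -394/167 - 3 = -895/167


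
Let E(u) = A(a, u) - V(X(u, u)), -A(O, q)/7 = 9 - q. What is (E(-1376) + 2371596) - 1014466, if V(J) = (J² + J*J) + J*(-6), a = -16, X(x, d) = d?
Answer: -2447573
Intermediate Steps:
V(J) = -6*J + 2*J² (V(J) = (J² + J²) - 6*J = 2*J² - 6*J = -6*J + 2*J²)
A(O, q) = -63 + 7*q (A(O, q) = -7*(9 - q) = -63 + 7*q)
E(u) = -63 + 7*u - 2*u*(-3 + u) (E(u) = (-63 + 7*u) - 2*u*(-3 + u) = -63 + 7*u - 2*u*(-3 + u))
(E(-1376) + 2371596) - 1014466 = ((-63 - 2*(-1376)² + 13*(-1376)) + 2371596) - 1014466 = ((-63 - 2*1893376 - 17888) + 2371596) - 1014466 = ((-63 - 3786752 - 17888) + 2371596) - 1014466 = (-3804703 + 2371596) - 1014466 = -1433107 - 1014466 = -2447573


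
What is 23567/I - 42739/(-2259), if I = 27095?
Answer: 1211251058/61207605 ≈ 19.789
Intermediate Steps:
23567/I - 42739/(-2259) = 23567/27095 - 42739/(-2259) = 23567*(1/27095) - 42739*(-1/2259) = 23567/27095 + 42739/2259 = 1211251058/61207605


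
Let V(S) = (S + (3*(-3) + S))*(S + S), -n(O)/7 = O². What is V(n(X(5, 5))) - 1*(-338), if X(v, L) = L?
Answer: 125988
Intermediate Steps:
n(O) = -7*O²
V(S) = 2*S*(-9 + 2*S) (V(S) = (S + (-9 + S))*(2*S) = (-9 + 2*S)*(2*S) = 2*S*(-9 + 2*S))
V(n(X(5, 5))) - 1*(-338) = 2*(-7*5²)*(-9 + 2*(-7*5²)) - 1*(-338) = 2*(-7*25)*(-9 + 2*(-7*25)) + 338 = 2*(-175)*(-9 + 2*(-175)) + 338 = 2*(-175)*(-9 - 350) + 338 = 2*(-175)*(-359) + 338 = 125650 + 338 = 125988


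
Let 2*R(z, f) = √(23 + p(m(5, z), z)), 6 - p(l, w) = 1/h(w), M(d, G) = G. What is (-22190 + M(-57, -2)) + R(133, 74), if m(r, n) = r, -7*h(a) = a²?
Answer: -22192 + √128247/133 ≈ -22189.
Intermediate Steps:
h(a) = -a²/7
p(l, w) = 6 + 7/w² (p(l, w) = 6 - 1/((-w²/7)) = 6 - (-7)/w² = 6 + 7/w²)
R(z, f) = √(29 + 7/z²)/2 (R(z, f) = √(23 + (6 + 7/z²))/2 = √(29 + 7/z²)/2)
(-22190 + M(-57, -2)) + R(133, 74) = (-22190 - 2) + √(29 + 7/133²)/2 = -22192 + √(29 + 7*(1/17689))/2 = -22192 + √(29 + 1/2527)/2 = -22192 + √(73284/2527)/2 = -22192 + (2*√128247/133)/2 = -22192 + √128247/133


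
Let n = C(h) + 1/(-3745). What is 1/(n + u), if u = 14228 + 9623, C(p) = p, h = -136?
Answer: 3745/88812674 ≈ 4.2167e-5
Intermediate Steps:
u = 23851
n = -509321/3745 (n = -136 + 1/(-3745) = -136 - 1/3745 = -509321/3745 ≈ -136.00)
1/(n + u) = 1/(-509321/3745 + 23851) = 1/(88812674/3745) = 3745/88812674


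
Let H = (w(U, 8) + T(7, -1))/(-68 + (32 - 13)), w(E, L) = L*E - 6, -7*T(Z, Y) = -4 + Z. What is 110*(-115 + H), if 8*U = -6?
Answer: -4329380/343 ≈ -12622.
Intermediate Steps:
U = -¾ (U = (⅛)*(-6) = -¾ ≈ -0.75000)
T(Z, Y) = 4/7 - Z/7 (T(Z, Y) = -(-4 + Z)/7 = 4/7 - Z/7)
w(E, L) = -6 + E*L (w(E, L) = E*L - 6 = -6 + E*L)
H = 87/343 (H = ((-6 - ¾*8) + (4/7 - ⅐*7))/(-68 + (32 - 13)) = ((-6 - 6) + (4/7 - 1))/(-68 + 19) = (-12 - 3/7)/(-49) = -87/7*(-1/49) = 87/343 ≈ 0.25364)
110*(-115 + H) = 110*(-115 + 87/343) = 110*(-39358/343) = -4329380/343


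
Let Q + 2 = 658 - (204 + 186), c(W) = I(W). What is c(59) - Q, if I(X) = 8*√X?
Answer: -266 + 8*√59 ≈ -204.55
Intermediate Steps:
c(W) = 8*√W
Q = 266 (Q = -2 + (658 - (204 + 186)) = -2 + (658 - 1*390) = -2 + (658 - 390) = -2 + 268 = 266)
c(59) - Q = 8*√59 - 1*266 = 8*√59 - 266 = -266 + 8*√59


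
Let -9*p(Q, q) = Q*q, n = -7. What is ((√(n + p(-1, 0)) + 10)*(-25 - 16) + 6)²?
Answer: 151449 + 33128*I*√7 ≈ 1.5145e+5 + 87649.0*I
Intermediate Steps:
p(Q, q) = -Q*q/9
((√(n + p(-1, 0)) + 10)*(-25 - 16) + 6)² = ((√(-7 - ⅑*(-1)*0) + 10)*(-25 - 16) + 6)² = ((√(-7 + 0) + 10)*(-41) + 6)² = ((√(-7) + 10)*(-41) + 6)² = ((I*√7 + 10)*(-41) + 6)² = ((10 + I*√7)*(-41) + 6)² = ((-410 - 41*I*√7) + 6)² = (-404 - 41*I*√7)²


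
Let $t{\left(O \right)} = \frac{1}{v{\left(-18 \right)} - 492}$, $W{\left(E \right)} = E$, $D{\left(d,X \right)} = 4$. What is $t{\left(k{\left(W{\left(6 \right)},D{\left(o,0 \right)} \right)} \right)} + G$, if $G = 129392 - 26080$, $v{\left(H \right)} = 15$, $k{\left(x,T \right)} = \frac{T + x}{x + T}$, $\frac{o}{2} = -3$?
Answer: $\frac{49279823}{477} \approx 1.0331 \cdot 10^{5}$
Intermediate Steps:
$o = -6$ ($o = 2 \left(-3\right) = -6$)
$k{\left(x,T \right)} = 1$ ($k{\left(x,T \right)} = \frac{T + x}{T + x} = 1$)
$t{\left(O \right)} = - \frac{1}{477}$ ($t{\left(O \right)} = \frac{1}{15 - 492} = \frac{1}{-477} = - \frac{1}{477}$)
$G = 103312$ ($G = 129392 - 26080 = 103312$)
$t{\left(k{\left(W{\left(6 \right)},D{\left(o,0 \right)} \right)} \right)} + G = - \frac{1}{477} + 103312 = \frac{49279823}{477}$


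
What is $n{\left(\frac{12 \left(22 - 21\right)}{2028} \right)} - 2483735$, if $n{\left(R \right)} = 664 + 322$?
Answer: $-2482749$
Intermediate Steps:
$n{\left(R \right)} = 986$
$n{\left(\frac{12 \left(22 - 21\right)}{2028} \right)} - 2483735 = 986 - 2483735 = -2482749$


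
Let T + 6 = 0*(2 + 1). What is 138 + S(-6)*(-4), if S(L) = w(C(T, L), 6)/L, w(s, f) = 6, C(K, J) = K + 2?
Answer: 142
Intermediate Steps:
T = -6 (T = -6 + 0*(2 + 1) = -6 + 0*3 = -6 + 0 = -6)
C(K, J) = 2 + K
S(L) = 6/L
138 + S(-6)*(-4) = 138 + (6/(-6))*(-4) = 138 + (6*(-⅙))*(-4) = 138 - 1*(-4) = 138 + 4 = 142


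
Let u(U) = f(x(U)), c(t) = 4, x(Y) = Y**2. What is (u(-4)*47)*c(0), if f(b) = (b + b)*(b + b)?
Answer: 192512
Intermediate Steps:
f(b) = 4*b**2 (f(b) = (2*b)*(2*b) = 4*b**2)
u(U) = 4*U**4 (u(U) = 4*(U**2)**2 = 4*U**4)
(u(-4)*47)*c(0) = ((4*(-4)**4)*47)*4 = ((4*256)*47)*4 = (1024*47)*4 = 48128*4 = 192512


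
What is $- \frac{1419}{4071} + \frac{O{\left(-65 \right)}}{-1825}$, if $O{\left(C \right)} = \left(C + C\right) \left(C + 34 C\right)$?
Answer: $- \frac{16087839}{99061} \approx -162.4$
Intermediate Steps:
$O{\left(C \right)} = 70 C^{2}$ ($O{\left(C \right)} = 2 C 35 C = 70 C^{2}$)
$- \frac{1419}{4071} + \frac{O{\left(-65 \right)}}{-1825} = - \frac{1419}{4071} + \frac{70 \left(-65\right)^{2}}{-1825} = \left(-1419\right) \frac{1}{4071} + 70 \cdot 4225 \left(- \frac{1}{1825}\right) = - \frac{473}{1357} + 295750 \left(- \frac{1}{1825}\right) = - \frac{473}{1357} - \frac{11830}{73} = - \frac{16087839}{99061}$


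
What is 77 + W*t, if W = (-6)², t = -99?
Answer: -3487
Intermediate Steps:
W = 36
77 + W*t = 77 + 36*(-99) = 77 - 3564 = -3487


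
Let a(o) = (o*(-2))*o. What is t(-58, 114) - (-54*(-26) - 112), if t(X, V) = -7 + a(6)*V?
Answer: -9507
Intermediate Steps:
a(o) = -2*o² (a(o) = (-2*o)*o = -2*o²)
t(X, V) = -7 - 72*V (t(X, V) = -7 + (-2*6²)*V = -7 + (-2*36)*V = -7 - 72*V)
t(-58, 114) - (-54*(-26) - 112) = (-7 - 72*114) - (-54*(-26) - 112) = (-7 - 8208) - (1404 - 112) = -8215 - 1*1292 = -8215 - 1292 = -9507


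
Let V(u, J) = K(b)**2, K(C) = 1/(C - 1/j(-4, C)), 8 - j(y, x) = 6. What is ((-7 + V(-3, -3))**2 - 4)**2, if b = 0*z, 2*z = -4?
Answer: 25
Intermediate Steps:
z = -2 (z = (1/2)*(-4) = -2)
j(y, x) = 2 (j(y, x) = 8 - 1*6 = 8 - 6 = 2)
b = 0 (b = 0*(-2) = 0)
K(C) = 1/(-1/2 + C) (K(C) = 1/(C - 1/2) = 1/(-1/2 + C))
V(u, J) = 4 (V(u, J) = (2/(-1 + 2*0))**2 = (2/(-1 + 0))**2 = (2/(-1))**2 = (2*(-1))**2 = (-2)**2 = 4)
((-7 + V(-3, -3))**2 - 4)**2 = ((-7 + 4)**2 - 4)**2 = ((-3)**2 - 4)**2 = (9 - 4)**2 = 5**2 = 25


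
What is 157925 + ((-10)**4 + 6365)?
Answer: 174290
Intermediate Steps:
157925 + ((-10)**4 + 6365) = 157925 + (10000 + 6365) = 157925 + 16365 = 174290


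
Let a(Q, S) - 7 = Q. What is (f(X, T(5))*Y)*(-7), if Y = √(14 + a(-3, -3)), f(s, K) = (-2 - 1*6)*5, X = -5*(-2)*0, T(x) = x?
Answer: 840*√2 ≈ 1187.9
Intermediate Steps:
X = 0 (X = 10*0 = 0)
a(Q, S) = 7 + Q
f(s, K) = -40 (f(s, K) = (-2 - 6)*5 = -8*5 = -40)
Y = 3*√2 (Y = √(14 + (7 - 3)) = √(14 + 4) = √18 = 3*√2 ≈ 4.2426)
(f(X, T(5))*Y)*(-7) = -120*√2*(-7) = 840*√2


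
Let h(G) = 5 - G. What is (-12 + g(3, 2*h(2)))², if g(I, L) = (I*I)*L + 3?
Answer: 2025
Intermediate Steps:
g(I, L) = 3 + L*I² (g(I, L) = I²*L + 3 = L*I² + 3 = 3 + L*I²)
(-12 + g(3, 2*h(2)))² = (-12 + (3 + (2*(5 - 1*2))*3²))² = (-12 + (3 + (2*(5 - 2))*9))² = (-12 + (3 + (2*3)*9))² = (-12 + (3 + 6*9))² = (-12 + (3 + 54))² = (-12 + 57)² = 45² = 2025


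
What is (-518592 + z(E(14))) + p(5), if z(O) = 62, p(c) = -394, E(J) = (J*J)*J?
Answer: -518924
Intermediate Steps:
E(J) = J**3 (E(J) = J**2*J = J**3)
(-518592 + z(E(14))) + p(5) = (-518592 + 62) - 394 = -518530 - 394 = -518924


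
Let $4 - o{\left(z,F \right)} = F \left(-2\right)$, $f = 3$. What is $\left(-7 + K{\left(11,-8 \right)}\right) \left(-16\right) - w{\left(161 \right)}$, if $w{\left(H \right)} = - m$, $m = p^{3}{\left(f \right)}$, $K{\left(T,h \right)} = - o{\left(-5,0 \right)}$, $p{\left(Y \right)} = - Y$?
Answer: $149$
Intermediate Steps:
$o{\left(z,F \right)} = 4 + 2 F$ ($o{\left(z,F \right)} = 4 - F \left(-2\right) = 4 - - 2 F = 4 + 2 F$)
$K{\left(T,h \right)} = -4$ ($K{\left(T,h \right)} = - (4 + 2 \cdot 0) = - (4 + 0) = \left(-1\right) 4 = -4$)
$m = -27$ ($m = \left(\left(-1\right) 3\right)^{3} = \left(-3\right)^{3} = -27$)
$w{\left(H \right)} = 27$ ($w{\left(H \right)} = \left(-1\right) \left(-27\right) = 27$)
$\left(-7 + K{\left(11,-8 \right)}\right) \left(-16\right) - w{\left(161 \right)} = \left(-7 - 4\right) \left(-16\right) - 27 = \left(-11\right) \left(-16\right) - 27 = 176 - 27 = 149$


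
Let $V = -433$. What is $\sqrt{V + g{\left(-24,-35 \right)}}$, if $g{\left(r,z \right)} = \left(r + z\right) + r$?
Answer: $2 i \sqrt{129} \approx 22.716 i$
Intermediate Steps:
$g{\left(r,z \right)} = z + 2 r$
$\sqrt{V + g{\left(-24,-35 \right)}} = \sqrt{-433 + \left(-35 + 2 \left(-24\right)\right)} = \sqrt{-433 - 83} = \sqrt{-516} = 2 i \sqrt{129}$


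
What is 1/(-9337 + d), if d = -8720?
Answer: -1/18057 ≈ -5.5380e-5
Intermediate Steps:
1/(-9337 + d) = 1/(-9337 - 8720) = 1/(-18057) = -1/18057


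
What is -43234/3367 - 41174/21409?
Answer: -1064229564/72084103 ≈ -14.764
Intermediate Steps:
-43234/3367 - 41174/21409 = -1064229564/72084103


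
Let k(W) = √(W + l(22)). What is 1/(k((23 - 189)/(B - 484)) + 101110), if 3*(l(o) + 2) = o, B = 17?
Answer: 14165511/1432274816413 - √11165970/14322748164130 ≈ 9.8900e-6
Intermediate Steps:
l(o) = -2 + o/3
k(W) = √(16/3 + W) (k(W) = √(W + (-2 + (⅓)*22)) = √(W + (-2 + 22/3)) = √(W + 16/3) = √(16/3 + W))
1/(k((23 - 189)/(B - 484)) + 101110) = 1/(√(48 + 9*((23 - 189)/(17 - 484)))/3 + 101110) = 1/(√(48 + 9*(-166/(-467)))/3 + 101110) = 1/(√(48 + 9*(-166*(-1/467)))/3 + 101110) = 1/(√(48 + 9*(166/467))/3 + 101110) = 1/(√(48 + 1494/467)/3 + 101110) = 1/(√(23910/467)/3 + 101110) = 1/((√11165970/467)/3 + 101110) = 1/(√11165970/1401 + 101110) = 1/(101110 + √11165970/1401)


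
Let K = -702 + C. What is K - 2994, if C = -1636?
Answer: -5332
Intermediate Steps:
K = -2338 (K = -702 - 1636 = -2338)
K - 2994 = -2338 - 2994 = -5332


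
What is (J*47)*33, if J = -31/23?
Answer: -48081/23 ≈ -2090.5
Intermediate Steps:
J = -31/23 (J = -31*1/23 = -31/23 ≈ -1.3478)
(J*47)*33 = -31/23*47*33 = -1457/23*33 = -48081/23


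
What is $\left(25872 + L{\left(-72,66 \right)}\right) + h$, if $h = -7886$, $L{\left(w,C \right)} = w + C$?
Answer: $17980$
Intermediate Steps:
$L{\left(w,C \right)} = C + w$
$\left(25872 + L{\left(-72,66 \right)}\right) + h = \left(25872 + \left(66 - 72\right)\right) - 7886 = \left(25872 - 6\right) - 7886 = 25866 - 7886 = 17980$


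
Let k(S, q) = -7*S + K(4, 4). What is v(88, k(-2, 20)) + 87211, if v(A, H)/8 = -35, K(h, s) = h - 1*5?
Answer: 86931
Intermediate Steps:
K(h, s) = -5 + h (K(h, s) = h - 5 = -5 + h)
k(S, q) = -1 - 7*S (k(S, q) = -7*S + (-5 + 4) = -7*S - 1 = -1 - 7*S)
v(A, H) = -280 (v(A, H) = 8*(-35) = -280)
v(88, k(-2, 20)) + 87211 = -280 + 87211 = 86931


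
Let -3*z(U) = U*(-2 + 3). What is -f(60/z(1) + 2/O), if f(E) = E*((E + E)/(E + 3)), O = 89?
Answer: 513152648/1401839 ≈ 366.06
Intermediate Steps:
z(U) = -U/3 (z(U) = -U*(-2 + 3)/3 = -U/3)
f(E) = 2*E**2/(3 + E) (f(E) = E*((2*E)/(3 + E)) = E*(2*E/(3 + E)) = 2*E**2/(3 + E))
-f(60/z(1) + 2/O) = -2*(60/((-1/3*1)) + 2/89)**2/(3 + (60/((-1/3*1)) + 2/89)) = -2*(60/(-1/3) + 2*(1/89))**2/(3 + (60/(-1/3) + 2*(1/89))) = -2*(60*(-3) + 2/89)**2/(3 + (60*(-3) + 2/89)) = -2*(-180 + 2/89)**2/(3 + (-180 + 2/89)) = -2*(-16018/89)**2/(3 - 16018/89) = -2*256576324/(7921*(-15751/89)) = -2*256576324*(-89)/(7921*15751) = -1*(-513152648/1401839) = 513152648/1401839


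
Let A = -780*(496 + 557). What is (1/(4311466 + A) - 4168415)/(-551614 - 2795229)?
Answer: 14548293570289/11680903772218 ≈ 1.2455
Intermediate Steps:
A = -821340 (A = -780*1053 = -821340)
(1/(4311466 + A) - 4168415)/(-551614 - 2795229) = (1/(4311466 - 821340) - 4168415)/(-551614 - 2795229) = (1/3490126 - 4168415)/(-3346843) = (1/3490126 - 4168415)*(-1/3346843) = -14548293570289/3490126*(-1/3346843) = 14548293570289/11680903772218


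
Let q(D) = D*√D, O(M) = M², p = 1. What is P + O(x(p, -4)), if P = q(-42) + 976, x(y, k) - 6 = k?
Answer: 980 - 42*I*√42 ≈ 980.0 - 272.19*I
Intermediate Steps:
x(y, k) = 6 + k
q(D) = D^(3/2)
P = 976 - 42*I*√42 (P = (-42)^(3/2) + 976 = -42*I*√42 + 976 = 976 - 42*I*√42 ≈ 976.0 - 272.19*I)
P + O(x(p, -4)) = (976 - 42*I*√42) + (6 - 4)² = (976 - 42*I*√42) + 2² = (976 - 42*I*√42) + 4 = 980 - 42*I*√42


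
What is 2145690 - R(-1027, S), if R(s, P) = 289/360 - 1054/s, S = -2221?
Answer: 793303830557/369720 ≈ 2.1457e+6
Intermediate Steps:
R(s, P) = 289/360 - 1054/s (R(s, P) = 289*(1/360) - 1054/s = 289/360 - 1054/s)
2145690 - R(-1027, S) = 2145690 - (289/360 - 1054/(-1027)) = 2145690 - (289/360 - 1054*(-1/1027)) = 2145690 - (289/360 + 1054/1027) = 2145690 - 1*676243/369720 = 2145690 - 676243/369720 = 793303830557/369720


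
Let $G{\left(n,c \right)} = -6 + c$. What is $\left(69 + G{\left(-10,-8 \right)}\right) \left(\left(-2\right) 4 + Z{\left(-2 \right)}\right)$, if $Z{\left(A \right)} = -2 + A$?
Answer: $-660$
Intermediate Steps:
$\left(69 + G{\left(-10,-8 \right)}\right) \left(\left(-2\right) 4 + Z{\left(-2 \right)}\right) = \left(69 - 14\right) \left(\left(-2\right) 4 - 4\right) = \left(69 - 14\right) \left(-8 - 4\right) = 55 \left(-12\right) = -660$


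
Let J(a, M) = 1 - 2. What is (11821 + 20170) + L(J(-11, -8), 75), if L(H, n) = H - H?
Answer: 31991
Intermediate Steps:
J(a, M) = -1
L(H, n) = 0
(11821 + 20170) + L(J(-11, -8), 75) = (11821 + 20170) + 0 = 31991 + 0 = 31991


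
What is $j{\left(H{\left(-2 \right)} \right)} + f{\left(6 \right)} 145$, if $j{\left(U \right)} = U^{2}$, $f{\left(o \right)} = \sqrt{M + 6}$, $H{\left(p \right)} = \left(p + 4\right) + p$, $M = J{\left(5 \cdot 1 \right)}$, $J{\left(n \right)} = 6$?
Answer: $290 \sqrt{3} \approx 502.29$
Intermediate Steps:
$M = 6$
$H{\left(p \right)} = 4 + 2 p$ ($H{\left(p \right)} = \left(4 + p\right) + p = 4 + 2 p$)
$f{\left(o \right)} = 2 \sqrt{3}$ ($f{\left(o \right)} = \sqrt{6 + 6} = \sqrt{12} = 2 \sqrt{3}$)
$j{\left(H{\left(-2 \right)} \right)} + f{\left(6 \right)} 145 = \left(4 + 2 \left(-2\right)\right)^{2} + 2 \sqrt{3} \cdot 145 = \left(4 - 4\right)^{2} + 290 \sqrt{3} = 0^{2} + 290 \sqrt{3} = 0 + 290 \sqrt{3} = 290 \sqrt{3}$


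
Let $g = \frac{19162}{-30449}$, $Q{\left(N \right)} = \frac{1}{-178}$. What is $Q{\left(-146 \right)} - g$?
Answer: $\frac{3380387}{5419922} \approx 0.6237$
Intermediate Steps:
$Q{\left(N \right)} = - \frac{1}{178}$
$g = - \frac{19162}{30449}$ ($g = 19162 \left(- \frac{1}{30449}\right) = - \frac{19162}{30449} \approx -0.62931$)
$Q{\left(-146 \right)} - g = - \frac{1}{178} - - \frac{19162}{30449} = - \frac{1}{178} + \frac{19162}{30449} = \frac{3380387}{5419922}$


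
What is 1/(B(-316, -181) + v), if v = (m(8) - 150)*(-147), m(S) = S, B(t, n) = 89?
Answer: 1/20963 ≈ 4.7703e-5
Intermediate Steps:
v = 20874 (v = (8 - 150)*(-147) = -142*(-147) = 20874)
1/(B(-316, -181) + v) = 1/(89 + 20874) = 1/20963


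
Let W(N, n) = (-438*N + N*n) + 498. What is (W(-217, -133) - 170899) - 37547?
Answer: -84041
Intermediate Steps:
W(N, n) = 498 - 438*N + N*n
(W(-217, -133) - 170899) - 37547 = ((498 - 438*(-217) - 217*(-133)) - 170899) - 37547 = ((498 + 95046 + 28861) - 170899) - 37547 = (124405 - 170899) - 37547 = -46494 - 37547 = -84041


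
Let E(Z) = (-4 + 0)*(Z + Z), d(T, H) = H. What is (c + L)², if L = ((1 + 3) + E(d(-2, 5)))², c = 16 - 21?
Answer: 1666681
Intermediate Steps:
c = -5
E(Z) = -8*Z
L = 1296 (L = ((1 + 3) - 8*5)² = (4 - 40)² = (-36)² = 1296)
(c + L)² = (-5 + 1296)² = 1291² = 1666681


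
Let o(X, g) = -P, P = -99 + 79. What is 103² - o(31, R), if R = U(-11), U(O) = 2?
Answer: 10589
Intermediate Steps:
P = -20
R = 2
o(X, g) = 20 (o(X, g) = -1*(-20) = 20)
103² - o(31, R) = 103² - 1*20 = 10609 - 20 = 10589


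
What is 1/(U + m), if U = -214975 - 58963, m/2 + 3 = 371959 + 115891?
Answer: 1/701756 ≈ 1.4250e-6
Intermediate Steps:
m = 975694 (m = -6 + 2*(371959 + 115891) = -6 + 2*487850 = -6 + 975700 = 975694)
U = -273938
1/(U + m) = 1/(-273938 + 975694) = 1/701756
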